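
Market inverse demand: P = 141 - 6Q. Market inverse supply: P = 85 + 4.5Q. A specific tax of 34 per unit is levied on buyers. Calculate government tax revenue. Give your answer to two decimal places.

71.24

Without the tax, 141 - 6Q = 85 + 4.5Q so Q* = 5.3333 and P* = 109.
With the tax, buyers' net willingness to pay falls by 34: (141 - 34) - 6Q = 85 + 4.5Q, so Q_t = 2.0952. Buyers pay P_b = 128.4286; sellers receive P_s = P_b - 34 = 94.4286.
Tax revenue = t x Q_t = 34 x 2.0952 = 71.2381.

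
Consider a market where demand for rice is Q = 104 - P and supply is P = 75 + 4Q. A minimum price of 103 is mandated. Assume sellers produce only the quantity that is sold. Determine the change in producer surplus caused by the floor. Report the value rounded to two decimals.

-41.28

Rewriting demand in inverse form: P = 104 - Q.
Without the control, 104 - Q = 75 + 4Q so Q* = 5.8 and P* = 98.2.
At P = 103, buyers demand (104 - 103)/1 = 1 while sellers would supply more, so the quantity traded is 1 at price 103.
PS goes from (1/2)(5.8)(23.2) = 67.28 to 26 (computed as (103 - 75)(1) - (1/2)(4)(1)^2), a change of -41.28.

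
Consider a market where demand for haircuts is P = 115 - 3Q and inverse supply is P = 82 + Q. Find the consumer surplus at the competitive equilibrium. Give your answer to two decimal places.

Equilibrium: 115 - 3Q = 82 + Q, so Q* = 8.25 and P* = 90.25.
Consumer surplus is the triangle under demand above P*: (1/2)(8.25)(115 - 90.25) = (1/2)(8.25)(24.75) = 102.0938.

102.09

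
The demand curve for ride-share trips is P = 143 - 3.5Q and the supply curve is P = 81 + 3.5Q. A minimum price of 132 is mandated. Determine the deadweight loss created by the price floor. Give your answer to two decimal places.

Without the control, 143 - 3.5Q = 81 + 3.5Q so Q* = 8.8571 and P* = 112.
At P = 132, buyers demand (143 - 132)/3.5 = 3.1429 while sellers would supply more, so the quantity traded is 3.1429 at price 132.
The lost-trades triangle has base Q* - 3.1429 = 5.7143 and height equal to the gap between the curves at Q = 3.1429, which is 132 - 92 = 40. DWL = (1/2)(5.7143)(40) = 114.2857.

114.29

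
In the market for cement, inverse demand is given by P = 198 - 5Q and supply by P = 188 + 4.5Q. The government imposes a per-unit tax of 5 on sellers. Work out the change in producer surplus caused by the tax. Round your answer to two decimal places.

Pre-tax equilibrium: 198 - 5Q = 188 + 4.5Q gives Q* = 1.0526, P* = 192.7368.
A tax on sellers shifts supply up by 5: 198 - 5Q = 188 + 4.5Q + 5, so Q_t = 0.5263. Buyers pay P_b = 195.3684; sellers receive P_s = P_b - 5 = 190.3684.
PS falls from (1/2)(1.0526)(4.7368) = 2.4931 to (1/2)(0.5263)(2.3684) = 0.6233, a change of -1.8698.

-1.87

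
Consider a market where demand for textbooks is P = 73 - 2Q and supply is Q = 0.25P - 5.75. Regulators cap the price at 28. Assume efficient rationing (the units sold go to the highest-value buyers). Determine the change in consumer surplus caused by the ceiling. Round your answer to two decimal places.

Rewriting supply in inverse form: P = 23 + 4Q.
Without the control, 73 - 2Q = 23 + 4Q so Q* = 8.3333 and P* = 56.3333.
At P = 28, sellers supply (28 - 23)/4 = 1.25 while buyers want more, so the quantity traded is 1.25 at price 28.
CS goes from (1/2)(8.3333)(16.6667) = 69.4444 to 54.6875 (computed as (73 - 28)(1.25) - (1/2)(2)(1.25)^2), a change of -14.7569.

-14.76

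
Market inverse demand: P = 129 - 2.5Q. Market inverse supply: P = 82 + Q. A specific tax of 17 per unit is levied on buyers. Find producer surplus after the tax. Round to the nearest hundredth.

36.73

Without the tax, 129 - 2.5Q = 82 + Q so Q* = 13.4286 and P* = 95.4286.
With the tax, buyers' net willingness to pay falls by 17: (129 - 17) - 2.5Q = 82 + Q, so Q_t = 8.5714. Buyers pay P_b = 107.5714; sellers receive P_s = P_b - 17 = 90.5714.
Producer surplus is the triangle above supply below P_s: (1/2)(8.5714)(90.5714 - 82) = 36.7347.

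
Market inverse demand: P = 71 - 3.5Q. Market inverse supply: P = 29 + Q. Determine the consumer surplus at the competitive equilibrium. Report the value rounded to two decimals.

Set 71 - 3.5Q = 29 + Q, which gives 42 = 4.5Q, so Q* = 9.3333 and P* = 71 - 3.5(9.3333) = 38.3333.
CS is the area between the demand curve and P* from 0 to Q*: (1/2)(9.3333)(32.6667) = 152.4444.

152.44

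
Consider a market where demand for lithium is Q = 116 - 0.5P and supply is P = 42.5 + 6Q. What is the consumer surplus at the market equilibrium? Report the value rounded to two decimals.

561.10

Rewriting demand in inverse form: P = 232 - 2Q.
Setting demand equal to supply, 189.5 = 8Q, so Q* = 23.6875 and P* = 184.625.
Consumer surplus is the triangle under demand above P*: (1/2)(23.6875)(232 - 184.625) = (1/2)(23.6875)(47.375) = 561.0977.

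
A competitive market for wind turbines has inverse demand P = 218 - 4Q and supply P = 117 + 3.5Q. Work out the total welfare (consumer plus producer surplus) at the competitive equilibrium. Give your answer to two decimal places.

Set 218 - 4Q = 117 + 3.5Q, which gives 101 = 7.5Q, so Q* = 13.4667 and P* = 218 - 4(13.4667) = 164.1333.
Total surplus is the full triangle between the curves from 0 to Q*: (1/2)(13.4667)(218 - 117) = 680.0667.

680.07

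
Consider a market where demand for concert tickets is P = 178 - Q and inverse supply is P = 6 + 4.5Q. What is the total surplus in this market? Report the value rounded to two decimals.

Set 178 - Q = 6 + 4.5Q, which gives 172 = 5.5Q, so Q* = 31.2727 and P* = 178 - (31.2727) = 146.7273.
Total surplus is the full triangle between the curves from 0 to Q*: (1/2)(31.2727)(178 - 6) = 2689.4545.

2689.45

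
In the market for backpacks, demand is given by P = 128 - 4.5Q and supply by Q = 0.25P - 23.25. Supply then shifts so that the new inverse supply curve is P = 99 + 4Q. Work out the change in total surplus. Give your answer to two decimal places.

-22.59

Rewriting supply in inverse form: P = 93 + 4Q.
Initial equilibrium: Q_0 = 4.1176, P_0 = 109.4706; CS_0 = (1/2)(4.1176)(18.5294) = 38.1488, PS_0 = (1/2)(4.1176)(16.4706) = 33.91.
New equilibrium: 128 - 4.5Q = 99 + 4Q gives Q_1 = 3.4118, P_1 = 112.6471; CS_1 = 26.1903, PS_1 = 23.2803.
Change in total surplus = (26.1903 + 23.2803) - (38.1488 + 33.91) = -22.5882.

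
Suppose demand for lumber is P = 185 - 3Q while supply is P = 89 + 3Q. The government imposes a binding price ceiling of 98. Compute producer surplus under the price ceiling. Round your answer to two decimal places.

13.50

Free-market equilibrium: 185 - 3Q = 89 + 3Q gives Q* = 16, P* = 137.
At P = 98, sellers supply (98 - 89)/3 = 3 while buyers want more, so the quantity traded is 3 at price 98.
PS is the triangle above supply below 98: (1/2)(3)(98 - 89) = 13.5.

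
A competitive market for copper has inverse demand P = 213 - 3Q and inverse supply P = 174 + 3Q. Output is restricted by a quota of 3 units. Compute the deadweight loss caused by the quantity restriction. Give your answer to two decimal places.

Unrestricted equilibrium: Q* = (213 - 174)/(3 + 3) = 6.5.
At Q = 3 the demand price is 213 - 3(3) = 204 and the supply price is 174 + 3(3) = 183.
DWL = (1/2)(gap between curves at 3) x (Q* - 3) = (1/2)(21)(3.5) = 36.75.

36.75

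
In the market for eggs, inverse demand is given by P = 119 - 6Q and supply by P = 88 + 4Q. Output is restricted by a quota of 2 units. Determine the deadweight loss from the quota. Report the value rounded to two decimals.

6.05

Without the quota, 119 - 6Q = 88 + 4Q gives Q* = 3.1.
At Q = 2 the demand price is 119 - 6(2) = 107 and the supply price is 88 + 4(2) = 96.
Deadweight loss is the triangle between the curves from 2 to 3.1: (1/2)(107 - 96)(3.1 - 2) = 6.05.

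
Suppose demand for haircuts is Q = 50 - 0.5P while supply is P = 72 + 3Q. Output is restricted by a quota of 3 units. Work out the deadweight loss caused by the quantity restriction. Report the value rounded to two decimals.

16.90

Rewriting demand in inverse form: P = 100 - 2Q.
Without the quota, 100 - 2Q = 72 + 3Q gives Q* = 5.6.
At Q = 3 the demand price is 100 - 2(3) = 94 and the supply price is 72 + 3(3) = 81.
Deadweight loss is the triangle between the curves from 3 to 5.6: (1/2)(94 - 81)(5.6 - 3) = 16.9.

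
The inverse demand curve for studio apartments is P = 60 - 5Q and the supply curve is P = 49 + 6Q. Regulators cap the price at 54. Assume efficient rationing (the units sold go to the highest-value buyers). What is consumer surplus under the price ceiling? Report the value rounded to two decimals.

Free-market equilibrium: 60 - 5Q = 49 + 6Q gives Q* = 1, P* = 55.
At the ceiling price 54, quantity supplied is (54 - 49)/6 = 0.8333; supply is the short side, so Q = 0.8333 trades at P = 54.
The demand price at Q = 0.8333 is 55.8333. CS is the trapezoid between demand and 54 over [0, 0.8333]: (1/2)[(60 - 54) + (55.8333 - 54)](0.8333) = 3.2639.

3.26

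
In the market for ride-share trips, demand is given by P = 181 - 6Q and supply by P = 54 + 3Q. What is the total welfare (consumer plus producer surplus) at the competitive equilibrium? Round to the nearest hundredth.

896.06

Setting demand equal to supply, 127 = 9Q, so Q* = 14.1111 and P* = 96.3333.
CS = (1/2)(14.1111)(84.6667) = 597.3704 and PS = (1/2)(14.1111)(42.3333) = 298.6852, so total surplus = 896.0556.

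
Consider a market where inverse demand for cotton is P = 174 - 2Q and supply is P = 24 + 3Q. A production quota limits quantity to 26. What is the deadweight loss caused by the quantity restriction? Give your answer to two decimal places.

Unrestricted equilibrium: Q* = (174 - 24)/(2 + 3) = 30.
At Q = 26 the demand price is 174 - 2(26) = 122 and the supply price is 24 + 3(26) = 102.
DWL = (1/2)(gap between curves at 26) x (Q* - 26) = (1/2)(20)(4) = 40.

40.00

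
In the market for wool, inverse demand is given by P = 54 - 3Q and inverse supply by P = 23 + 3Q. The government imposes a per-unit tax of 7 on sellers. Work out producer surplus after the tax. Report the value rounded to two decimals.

24.00

Pre-tax equilibrium: 54 - 3Q = 23 + 3Q gives Q* = 5.1667, P* = 38.5.
With the tax, sellers need 7 more per unit: 54 - 3Q = 23 + 3Q + 7, so Q_t = 4. Buyers pay P_b = 42; sellers receive P_s = P_b - 7 = 35.
PS = (1/2)(Q_t)(P_s - 23) = (1/2)(4)(12) = 24.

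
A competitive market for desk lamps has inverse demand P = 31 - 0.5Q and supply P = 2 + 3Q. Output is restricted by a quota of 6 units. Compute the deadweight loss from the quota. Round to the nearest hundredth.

9.14

Without the quota, 31 - 0.5Q = 2 + 3Q gives Q* = 8.2857.
At Q = 6 the demand price is 31 - 0.5(6) = 28 and the supply price is 2 + 3(6) = 20.
DWL = (1/2)(gap between curves at 6) x (Q* - 6) = (1/2)(8)(2.2857) = 9.1429.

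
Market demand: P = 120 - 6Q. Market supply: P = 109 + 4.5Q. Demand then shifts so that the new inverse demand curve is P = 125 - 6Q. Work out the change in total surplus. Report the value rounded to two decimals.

6.43

Initial equilibrium: Q_0 = 1.0476, P_0 = 113.7143; CS_0 = (1/2)(1.0476)(6.2857) = 3.2925, PS_0 = (1/2)(1.0476)(4.7143) = 2.4694.
New equilibrium: 125 - 6Q = 109 + 4.5Q gives Q_1 = 1.5238, P_1 = 115.8571; CS_1 = 6.966, PS_1 = 5.2245.
Change in total surplus = (6.966 + 5.2245) - (3.2925 + 2.4694) = 6.4286.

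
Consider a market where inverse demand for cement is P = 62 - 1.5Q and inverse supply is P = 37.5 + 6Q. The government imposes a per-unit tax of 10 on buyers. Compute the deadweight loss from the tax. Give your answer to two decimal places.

Without the tax, 62 - 1.5Q = 37.5 + 6Q so Q* = 3.2667 and P* = 57.1.
A tax on buyers shifts demand down by 10: (62 - 10) - 1.5Q = 37.5 + 6Q, so Q_t = 1.9333. Buyers pay P_b = 59.1; sellers receive P_s = P_b - 10 = 49.1.
The welfare triangle lost has base Q* - Q_t = 1.3333 and height t = 10, so DWL = (1/2)(1.3333)(10) = 6.6667.

6.67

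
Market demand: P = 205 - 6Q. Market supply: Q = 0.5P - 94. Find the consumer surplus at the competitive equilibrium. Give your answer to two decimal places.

Rewriting supply in inverse form: P = 188 + 2Q.
Equilibrium: 205 - 6Q = 188 + 2Q, so Q* = 2.125 and P* = 192.25.
Consumer surplus is the triangle under demand above P*: (1/2)(2.125)(205 - 192.25) = (1/2)(2.125)(12.75) = 13.5469.

13.55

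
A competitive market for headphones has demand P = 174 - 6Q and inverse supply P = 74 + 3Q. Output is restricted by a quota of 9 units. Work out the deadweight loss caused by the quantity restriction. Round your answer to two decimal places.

Unrestricted equilibrium: Q* = (174 - 74)/(6 + 3) = 11.1111.
At Q = 9 the demand price is 174 - 6(9) = 120 and the supply price is 74 + 3(9) = 101.
Deadweight loss is the triangle between the curves from 9 to 11.1111: (1/2)(120 - 101)(11.1111 - 9) = 20.0556.

20.06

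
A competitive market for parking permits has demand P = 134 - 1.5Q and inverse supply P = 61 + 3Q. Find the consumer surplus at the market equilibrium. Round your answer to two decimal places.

197.37

Setting demand equal to supply, 73 = 4.5Q, so Q* = 16.2222 and P* = 109.6667.
CS is the area between the demand curve and P* from 0 to Q*: (1/2)(16.2222)(24.3333) = 197.3704.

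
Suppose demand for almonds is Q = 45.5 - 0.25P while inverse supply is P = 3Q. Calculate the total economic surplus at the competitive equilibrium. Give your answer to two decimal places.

Rewriting demand in inverse form: P = 182 - 4Q.
Equilibrium: 182 - 4Q = 3Q, so Q* = 26 and P* = 78.
Total surplus is the full triangle between the curves from 0 to Q*: (1/2)(26)(182 - 0) = 2366.

2366.00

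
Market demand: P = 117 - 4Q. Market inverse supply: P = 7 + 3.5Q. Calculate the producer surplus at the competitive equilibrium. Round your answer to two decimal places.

376.44

Equilibrium: 117 - 4Q = 7 + 3.5Q, so Q* = 14.6667 and P* = 58.3333.
Producer surplus is the triangle above supply below P*: (1/2)(14.6667)(58.3333 - 7) = (1/2)(14.6667)(51.3333) = 376.4444.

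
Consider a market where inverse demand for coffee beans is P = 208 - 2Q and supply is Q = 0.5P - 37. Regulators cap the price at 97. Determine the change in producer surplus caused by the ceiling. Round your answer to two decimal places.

Rewriting supply in inverse form: P = 74 + 2Q.
Free-market equilibrium: 208 - 2Q = 74 + 2Q gives Q* = 33.5, P* = 141.
At the ceiling price 97, quantity supplied is (97 - 74)/2 = 11.5; supply is the short side, so Q = 11.5 trades at P = 97.
PS goes from (1/2)(33.5)(67) = 1122.25 to 132.25 (computed as (97 - 74)(11.5) - (1/2)(2)(11.5)^2), a change of -990.

-990.00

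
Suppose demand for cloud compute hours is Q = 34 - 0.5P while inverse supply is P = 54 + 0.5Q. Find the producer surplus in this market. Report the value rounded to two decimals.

Rewriting demand in inverse form: P = 68 - 2Q.
Set 68 - 2Q = 54 + 0.5Q, which gives 14 = 2.5Q, so Q* = 5.6 and P* = 68 - 2(5.6) = 56.8.
PS is the area between P* and the supply curve from 0 to Q*: (1/2)(5.6)(2.8) = 7.84.

7.84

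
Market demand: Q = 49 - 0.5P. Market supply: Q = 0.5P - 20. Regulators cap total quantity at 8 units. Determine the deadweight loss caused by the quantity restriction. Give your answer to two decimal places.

84.50

Rewriting demand in inverse form: P = 98 - 2Q.
Rewriting supply in inverse form: P = 40 + 2Q.
Unrestricted equilibrium: Q* = (98 - 40)/(2 + 2) = 14.5.
At Q = 8 the demand price is 98 - 2(8) = 82 and the supply price is 40 + 2(8) = 56.
Deadweight loss is the triangle between the curves from 8 to 14.5: (1/2)(82 - 56)(14.5 - 8) = 84.5.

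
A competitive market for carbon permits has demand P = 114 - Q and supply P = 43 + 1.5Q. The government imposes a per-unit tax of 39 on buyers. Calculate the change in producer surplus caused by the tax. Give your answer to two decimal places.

Pre-tax equilibrium: 114 - Q = 43 + 1.5Q gives Q* = 28.4, P* = 85.6.
A tax on buyers shifts demand down by 39: (114 - 39) - Q = 43 + 1.5Q, so Q_t = 12.8. Buyers pay P_b = 101.2; sellers receive P_s = P_b - 39 = 62.2.
Producers lose the trapezoid between P_s and P* out to Q_t plus the triangle from Q_t to Q*: change in PS = 122.88 - 604.92 = -482.04.

-482.04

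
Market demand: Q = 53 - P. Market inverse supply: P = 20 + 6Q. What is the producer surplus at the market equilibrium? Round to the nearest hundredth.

66.67

Rewriting demand in inverse form: P = 53 - Q.
Set 53 - Q = 20 + 6Q, which gives 33 = 7Q, so Q* = 4.7143 and P* = 53 - (4.7143) = 48.2857.
The supply curve's price intercept is 20, so PS = (1/2)(Q*)(P* - 20) = (1/2)(4.7143)(28.2857) = 66.6735.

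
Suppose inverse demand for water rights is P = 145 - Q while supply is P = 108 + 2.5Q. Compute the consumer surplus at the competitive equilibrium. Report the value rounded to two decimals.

Setting demand equal to supply, 37 = 3.5Q, so Q* = 10.5714 and P* = 134.4286.
The demand choke price is 145, so CS = (1/2)(Q*)(145 - P*) = (1/2)(10.5714)(10.5714) = 55.8776.

55.88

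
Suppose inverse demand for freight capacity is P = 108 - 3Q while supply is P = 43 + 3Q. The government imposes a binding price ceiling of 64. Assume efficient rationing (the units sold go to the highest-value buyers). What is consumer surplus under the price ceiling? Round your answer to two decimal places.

234.50

Free-market equilibrium: 108 - 3Q = 43 + 3Q gives Q* = 10.8333, P* = 75.5.
At P = 64, sellers supply (64 - 43)/3 = 7 while buyers want more, so the quantity traded is 7 at price 64.
The demand price at Q = 7 is 87. CS is the trapezoid between demand and 64 over [0, 7]: (1/2)[(108 - 64) + (87 - 64)](7) = 234.5.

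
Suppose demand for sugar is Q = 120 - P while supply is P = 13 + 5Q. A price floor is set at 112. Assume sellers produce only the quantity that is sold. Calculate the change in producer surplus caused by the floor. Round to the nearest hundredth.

-163.07

Rewriting demand in inverse form: P = 120 - Q.
Without the control, 120 - Q = 13 + 5Q so Q* = 17.8333 and P* = 102.1667.
At the floor price 112, quantity demanded is (120 - 112)/1 = 8; demand is the short side, so Q = 8 trades at P = 112.
PS goes from (1/2)(17.8333)(89.1667) = 795.0694 to 632 (computed as (112 - 13)(8) - (1/2)(5)(8)^2), a change of -163.0694.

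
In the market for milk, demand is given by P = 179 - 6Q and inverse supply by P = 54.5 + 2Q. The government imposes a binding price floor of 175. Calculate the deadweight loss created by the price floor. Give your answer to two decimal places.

887.54

Free-market equilibrium: 179 - 6Q = 54.5 + 2Q gives Q* = 15.5625, P* = 85.625.
At the floor price 175, quantity demanded is (179 - 175)/6 = 0.6667; demand is the short side, so Q = 0.6667 trades at P = 175.
The lost-trades triangle has base Q* - 0.6667 = 14.8958 and height equal to the gap between the curves at Q = 0.6667, which is 175 - 55.8333 = 119.1667. DWL = (1/2)(14.8958)(119.1667) = 887.5434.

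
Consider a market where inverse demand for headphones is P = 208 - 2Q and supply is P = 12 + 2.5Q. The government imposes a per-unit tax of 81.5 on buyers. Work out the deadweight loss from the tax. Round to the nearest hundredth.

738.03

Without the tax, 208 - 2Q = 12 + 2.5Q so Q* = 43.5556 and P* = 120.8889.
A tax on buyers shifts demand down by 81.5: (208 - 81.5) - 2Q = 12 + 2.5Q, so Q_t = 25.4444. Buyers pay P_b = 157.1111; sellers receive P_s = P_b - 81.5 = 75.6111.
The welfare triangle lost has base Q* - Q_t = 18.1111 and height t = 81.5, so DWL = (1/2)(18.1111)(81.5) = 738.0278.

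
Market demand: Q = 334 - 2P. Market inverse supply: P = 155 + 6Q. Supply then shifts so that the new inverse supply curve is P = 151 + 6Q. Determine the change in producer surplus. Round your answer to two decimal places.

Rewriting demand in inverse form: P = 167 - 0.5Q.
Initial equilibrium: Q_0 = 1.8462, P_0 = 166.0769; CS_0 = (1/2)(1.8462)(0.9231) = 0.8521, PS_0 = (1/2)(1.8462)(11.0769) = 10.2249.
New equilibrium: 167 - 0.5Q = 151 + 6Q gives Q_1 = 2.4615, P_1 = 165.7692; CS_1 = 1.5148, PS_1 = 18.1775.
Change in producer surplus = 18.1775 - 10.2249 = 7.9527.

7.95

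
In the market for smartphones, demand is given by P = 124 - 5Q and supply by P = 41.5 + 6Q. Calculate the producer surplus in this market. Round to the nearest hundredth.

168.75

Equilibrium: 124 - 5Q = 41.5 + 6Q, so Q* = 7.5 and P* = 86.5.
The supply curve's price intercept is 41.5, so PS = (1/2)(Q*)(P* - 41.5) = (1/2)(7.5)(45) = 168.75.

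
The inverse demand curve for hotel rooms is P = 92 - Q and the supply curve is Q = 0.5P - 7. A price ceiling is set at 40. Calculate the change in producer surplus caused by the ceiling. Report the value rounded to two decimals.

-507.00

Rewriting supply in inverse form: P = 14 + 2Q.
Without the control, 92 - Q = 14 + 2Q so Q* = 26 and P* = 66.
At P = 40, sellers supply (40 - 14)/2 = 13 while buyers want more, so the quantity traded is 13 at price 40.
PS goes from (1/2)(26)(52) = 676 to 169 (computed as (40 - 14)(13) - (1/2)(2)(13)^2), a change of -507.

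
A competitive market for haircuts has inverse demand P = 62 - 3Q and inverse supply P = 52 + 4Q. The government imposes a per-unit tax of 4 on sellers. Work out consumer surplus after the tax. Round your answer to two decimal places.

1.10

Without the tax, 62 - 3Q = 52 + 4Q so Q* = 1.4286 and P* = 57.7143.
With the tax, sellers need 4 more per unit: 62 - 3Q = 52 + 4Q + 4, so Q_t = 0.8571. Buyers pay P_b = 59.4286; sellers receive P_s = P_b - 4 = 55.4286.
Consumer surplus is the triangle under demand above P_b: (1/2)(0.8571)(62 - 59.4286) = 1.102.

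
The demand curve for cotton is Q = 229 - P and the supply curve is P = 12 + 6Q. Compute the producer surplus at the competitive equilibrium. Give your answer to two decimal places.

Rewriting demand in inverse form: P = 229 - Q.
Set 229 - Q = 12 + 6Q, which gives 217 = 7Q, so Q* = 31 and P* = 229 - (31) = 198.
PS is the area between P* and the supply curve from 0 to Q*: (1/2)(31)(186) = 2883.

2883.00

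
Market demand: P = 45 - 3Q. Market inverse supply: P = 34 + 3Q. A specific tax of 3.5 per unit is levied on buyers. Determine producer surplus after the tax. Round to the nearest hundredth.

2.34

Without the tax, 45 - 3Q = 34 + 3Q so Q* = 1.8333 and P* = 39.5.
With the tax, buyers' net willingness to pay falls by 3.5: (45 - 3.5) - 3Q = 34 + 3Q, so Q_t = 1.25. Buyers pay P_b = 41.25; sellers receive P_s = P_b - 3.5 = 37.75.
Producer surplus is the triangle above supply below P_s: (1/2)(1.25)(37.75 - 34) = 2.3438.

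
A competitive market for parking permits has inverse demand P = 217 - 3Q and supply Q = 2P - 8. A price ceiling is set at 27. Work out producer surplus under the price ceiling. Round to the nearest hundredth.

Rewriting supply in inverse form: P = 4 + 0.5Q.
Free-market equilibrium: 217 - 3Q = 4 + 0.5Q gives Q* = 60.8571, P* = 34.4286.
At the ceiling price 27, quantity supplied is (27 - 4)/0.5 = 46; supply is the short side, so Q = 46 trades at P = 27.
PS is the triangle above supply below 27: (1/2)(46)(27 - 4) = 529.

529.00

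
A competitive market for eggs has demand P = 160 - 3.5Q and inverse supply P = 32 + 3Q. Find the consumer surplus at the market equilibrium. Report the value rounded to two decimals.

Setting demand equal to supply, 128 = 6.5Q, so Q* = 19.6923 and P* = 91.0769.
The demand choke price is 160, so CS = (1/2)(Q*)(160 - P*) = (1/2)(19.6923)(68.9231) = 678.6272.

678.63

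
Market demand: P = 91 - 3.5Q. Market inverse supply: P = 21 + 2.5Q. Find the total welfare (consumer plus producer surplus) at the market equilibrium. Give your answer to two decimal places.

Equilibrium: 91 - 3.5Q = 21 + 2.5Q, so Q* = 11.6667 and P* = 50.1667.
Total surplus is the full triangle between the curves from 0 to Q*: (1/2)(11.6667)(91 - 21) = 408.3333.

408.33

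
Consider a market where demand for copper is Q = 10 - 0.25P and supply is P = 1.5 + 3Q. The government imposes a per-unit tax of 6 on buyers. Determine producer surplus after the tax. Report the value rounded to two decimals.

Rewriting demand in inverse form: P = 40 - 4Q.
Pre-tax equilibrium: 40 - 4Q = 1.5 + 3Q gives Q* = 5.5, P* = 18.
With the tax, buyers' net willingness to pay falls by 6: (40 - 6) - 4Q = 1.5 + 3Q, so Q_t = 4.6429. Buyers pay P_b = 21.4286; sellers receive P_s = P_b - 6 = 15.4286.
Producer surplus is the triangle above supply below P_s: (1/2)(4.6429)(15.4286 - 1.5) = 32.3342.

32.33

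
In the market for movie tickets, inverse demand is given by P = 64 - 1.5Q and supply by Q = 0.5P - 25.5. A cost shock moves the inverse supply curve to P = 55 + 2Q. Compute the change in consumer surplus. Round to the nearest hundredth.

-5.39

Rewriting supply in inverse form: P = 51 + 2Q.
Initial equilibrium: Q_0 = 3.7143, P_0 = 58.4286; CS_0 = (1/2)(3.7143)(5.5714) = 10.3469, PS_0 = (1/2)(3.7143)(7.4286) = 13.7959.
New equilibrium: 64 - 1.5Q = 55 + 2Q gives Q_1 = 2.5714, P_1 = 60.1429; CS_1 = 4.9592, PS_1 = 6.6122.
Change in consumer surplus = 4.9592 - 10.3469 = -5.3878.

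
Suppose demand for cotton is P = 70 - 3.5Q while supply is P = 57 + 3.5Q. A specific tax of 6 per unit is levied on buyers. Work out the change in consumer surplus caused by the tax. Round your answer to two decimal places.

Pre-tax equilibrium: 70 - 3.5Q = 57 + 3.5Q gives Q* = 1.8571, P* = 63.5.
A tax on buyers shifts demand down by 6: (70 - 6) - 3.5Q = 57 + 3.5Q, so Q_t = 1. Buyers pay P_b = 66.5; sellers receive P_s = P_b - 6 = 60.5.
CS falls from (1/2)(1.8571)(6.5) = 6.0357 to (1/2)(1)(3.5) = 1.75, a change of -4.2857.

-4.29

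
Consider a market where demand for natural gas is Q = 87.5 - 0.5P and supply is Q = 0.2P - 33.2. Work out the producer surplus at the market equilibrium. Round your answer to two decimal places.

Rewriting demand in inverse form: P = 175 - 2Q.
Rewriting supply in inverse form: P = 166 + 5Q.
Equilibrium: 175 - 2Q = 166 + 5Q, so Q* = 1.2857 and P* = 172.4286.
The supply curve's price intercept is 166, so PS = (1/2)(Q*)(P* - 166) = (1/2)(1.2857)(6.4286) = 4.1327.

4.13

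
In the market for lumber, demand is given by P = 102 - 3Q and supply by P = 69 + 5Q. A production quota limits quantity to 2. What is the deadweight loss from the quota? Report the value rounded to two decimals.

Without the quota, 102 - 3Q = 69 + 5Q gives Q* = 4.125.
At Q = 2 the demand price is 102 - 3(2) = 96 and the supply price is 69 + 5(2) = 79.
DWL = (1/2)(gap between curves at 2) x (Q* - 2) = (1/2)(17)(2.125) = 18.0625.

18.06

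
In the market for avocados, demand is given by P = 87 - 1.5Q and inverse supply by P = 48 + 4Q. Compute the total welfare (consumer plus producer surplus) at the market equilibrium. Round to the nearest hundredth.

138.27

Setting demand equal to supply, 39 = 5.5Q, so Q* = 7.0909 and P* = 76.3636.
Total surplus is the full triangle between the curves from 0 to Q*: (1/2)(7.0909)(87 - 48) = 138.2727.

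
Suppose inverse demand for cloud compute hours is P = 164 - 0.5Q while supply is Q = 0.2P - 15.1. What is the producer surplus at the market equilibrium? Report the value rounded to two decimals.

647.29

Rewriting supply in inverse form: P = 75.5 + 5Q.
Setting demand equal to supply, 88.5 = 5.5Q, so Q* = 16.0909 and P* = 155.9545.
PS is the area between P* and the supply curve from 0 to Q*: (1/2)(16.0909)(80.4545) = 647.2934.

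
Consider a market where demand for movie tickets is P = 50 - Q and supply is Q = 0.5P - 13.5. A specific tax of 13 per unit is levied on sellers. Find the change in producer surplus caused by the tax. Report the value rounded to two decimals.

Rewriting supply in inverse form: P = 27 + 2Q.
Pre-tax equilibrium: 50 - Q = 27 + 2Q gives Q* = 7.6667, P* = 42.3333.
A tax on sellers shifts supply up by 13: 50 - Q = 27 + 2Q + 13, so Q_t = 3.3333. Buyers pay P_b = 46.6667; sellers receive P_s = P_b - 13 = 33.6667.
PS falls from (1/2)(7.6667)(15.3333) = 58.7778 to (1/2)(3.3333)(6.6667) = 11.1111, a change of -47.6667.

-47.67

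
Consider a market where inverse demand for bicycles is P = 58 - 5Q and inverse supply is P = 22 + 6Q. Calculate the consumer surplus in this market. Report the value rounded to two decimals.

26.78

Set 58 - 5Q = 22 + 6Q, which gives 36 = 11Q, so Q* = 3.2727 and P* = 58 - 5(3.2727) = 41.6364.
CS is the area between the demand curve and P* from 0 to Q*: (1/2)(3.2727)(16.3636) = 26.7769.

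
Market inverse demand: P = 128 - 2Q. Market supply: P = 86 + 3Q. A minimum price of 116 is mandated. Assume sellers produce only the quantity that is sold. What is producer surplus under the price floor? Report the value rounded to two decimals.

Without the control, 128 - 2Q = 86 + 3Q so Q* = 8.4 and P* = 111.2.
At P = 116, buyers demand (128 - 116)/2 = 6 while sellers would supply more, so the quantity traded is 6 at price 116.
The supply price at Q = 6 is 104. PS is the trapezoid between 116 and supply over [0, 6]: (1/2)[(116 - 86) + (116 - 104)](6) = 126.

126.00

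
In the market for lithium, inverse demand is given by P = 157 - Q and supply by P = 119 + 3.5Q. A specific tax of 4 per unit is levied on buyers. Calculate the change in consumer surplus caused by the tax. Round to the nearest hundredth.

-7.11

Without the tax, 157 - Q = 119 + 3.5Q so Q* = 8.4444 and P* = 148.5556.
With the tax, buyers' net willingness to pay falls by 4: (157 - 4) - Q = 119 + 3.5Q, so Q_t = 7.5556. Buyers pay P_b = 149.4444; sellers receive P_s = P_b - 4 = 145.4444.
Consumers lose the trapezoid between P* and P_b out to Q_t plus the triangle from Q_t to Q*: change in CS = 28.5432 - 35.6543 = -7.1111.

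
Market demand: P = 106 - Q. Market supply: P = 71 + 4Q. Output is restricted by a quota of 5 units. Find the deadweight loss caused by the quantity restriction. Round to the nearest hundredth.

Without the quota, 106 - Q = 71 + 4Q gives Q* = 7.
At Q = 5 the demand price is 106 - (5) = 101 and the supply price is 71 + 4(5) = 91.
Deadweight loss is the triangle between the curves from 5 to 7: (1/2)(101 - 91)(7 - 5) = 10.

10.00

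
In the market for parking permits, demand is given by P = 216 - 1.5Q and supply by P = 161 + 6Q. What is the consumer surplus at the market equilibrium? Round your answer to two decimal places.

40.33

Set 216 - 1.5Q = 161 + 6Q, which gives 55 = 7.5Q, so Q* = 7.3333 and P* = 216 - 1.5(7.3333) = 205.
The demand choke price is 216, so CS = (1/2)(Q*)(216 - P*) = (1/2)(7.3333)(11) = 40.3333.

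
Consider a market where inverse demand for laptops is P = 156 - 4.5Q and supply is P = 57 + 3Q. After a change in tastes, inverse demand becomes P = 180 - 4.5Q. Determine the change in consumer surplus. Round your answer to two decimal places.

213.12

Initial equilibrium: Q_0 = 13.2, P_0 = 96.6; CS_0 = (1/2)(13.2)(59.4) = 392.04, PS_0 = (1/2)(13.2)(39.6) = 261.36.
New equilibrium: 180 - 4.5Q = 57 + 3Q gives Q_1 = 16.4, P_1 = 106.2; CS_1 = 605.16, PS_1 = 403.44.
Change in consumer surplus = 605.16 - 392.04 = 213.12.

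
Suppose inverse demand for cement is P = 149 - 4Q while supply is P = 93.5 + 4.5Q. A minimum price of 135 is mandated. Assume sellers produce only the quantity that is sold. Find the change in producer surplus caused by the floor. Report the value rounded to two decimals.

Without the control, 149 - 4Q = 93.5 + 4.5Q so Q* = 6.5294 and P* = 122.8824.
At the floor price 135, quantity demanded is (149 - 135)/4 = 3.5; demand is the short side, so Q = 3.5 trades at P = 135.
PS goes from (1/2)(6.5294)(29.3824) = 95.9247 to 117.6875 (computed as (135 - 93.5)(3.5) - (1/2)(4.5)(3.5)^2), a change of 21.7628.

21.76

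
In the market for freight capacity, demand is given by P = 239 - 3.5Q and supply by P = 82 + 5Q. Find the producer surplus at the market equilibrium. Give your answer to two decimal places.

852.91

Set 239 - 3.5Q = 82 + 5Q, which gives 157 = 8.5Q, so Q* = 18.4706 and P* = 239 - 3.5(18.4706) = 174.3529.
PS is the area between P* and the supply curve from 0 to Q*: (1/2)(18.4706)(92.3529) = 852.9066.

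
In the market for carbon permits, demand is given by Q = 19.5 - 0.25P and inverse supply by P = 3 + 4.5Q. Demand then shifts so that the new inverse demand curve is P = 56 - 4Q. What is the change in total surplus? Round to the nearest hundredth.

Rewriting demand in inverse form: P = 78 - 4Q.
Initial equilibrium: Q_0 = 8.8235, P_0 = 42.7059; CS_0 = (1/2)(8.8235)(35.2941) = 155.7093, PS_0 = (1/2)(8.8235)(39.7059) = 175.173.
New equilibrium: 56 - 4Q = 3 + 4.5Q gives Q_1 = 6.2353, P_1 = 31.0588; CS_1 = 77.7578, PS_1 = 87.4775.
Change in total surplus = (77.7578 + 87.4775) - (155.7093 + 175.173) = -165.6471.

-165.65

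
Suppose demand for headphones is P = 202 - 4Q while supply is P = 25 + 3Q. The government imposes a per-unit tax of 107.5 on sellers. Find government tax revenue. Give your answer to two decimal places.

Pre-tax equilibrium: 202 - 4Q = 25 + 3Q gives Q* = 25.2857, P* = 100.8571.
A tax on sellers shifts supply up by 107.5: 202 - 4Q = 25 + 3Q + 107.5, so Q_t = 9.9286. Buyers pay P_b = 162.2857; sellers receive P_s = P_b - 107.5 = 54.7857.
Tax revenue = t x Q_t = 107.5 x 9.9286 = 1067.3214.

1067.32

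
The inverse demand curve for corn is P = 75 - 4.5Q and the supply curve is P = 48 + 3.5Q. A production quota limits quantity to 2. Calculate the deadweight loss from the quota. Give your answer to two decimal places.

Without the quota, 75 - 4.5Q = 48 + 3.5Q gives Q* = 3.375.
At Q = 2 the demand price is 75 - 4.5(2) = 66 and the supply price is 48 + 3.5(2) = 55.
Deadweight loss is the triangle between the curves from 2 to 3.375: (1/2)(66 - 55)(3.375 - 2) = 7.5625.

7.56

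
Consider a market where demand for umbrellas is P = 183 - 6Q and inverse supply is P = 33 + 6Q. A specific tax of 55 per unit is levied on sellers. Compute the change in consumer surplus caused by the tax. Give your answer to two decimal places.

Without the tax, 183 - 6Q = 33 + 6Q so Q* = 12.5 and P* = 108.
With the tax, sellers need 55 more per unit: 183 - 6Q = 33 + 6Q + 55, so Q_t = 7.9167. Buyers pay P_b = 135.5; sellers receive P_s = P_b - 55 = 80.5.
CS falls from (1/2)(12.5)(75) = 468.75 to (1/2)(7.9167)(47.5) = 188.0208, a change of -280.7292.

-280.73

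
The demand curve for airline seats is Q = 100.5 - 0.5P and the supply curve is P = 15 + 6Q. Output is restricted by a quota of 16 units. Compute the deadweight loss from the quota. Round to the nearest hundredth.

210.25

Rewriting demand in inverse form: P = 201 - 2Q.
Unrestricted equilibrium: Q* = (201 - 15)/(2 + 6) = 23.25.
At Q = 16 the demand price is 201 - 2(16) = 169 and the supply price is 15 + 6(16) = 111.
DWL = (1/2)(gap between curves at 16) x (Q* - 16) = (1/2)(58)(7.25) = 210.25.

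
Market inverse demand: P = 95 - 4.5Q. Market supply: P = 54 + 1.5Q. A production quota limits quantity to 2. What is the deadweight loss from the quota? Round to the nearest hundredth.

Unrestricted equilibrium: Q* = (95 - 54)/(4.5 + 1.5) = 6.8333.
At Q = 2 the demand price is 95 - 4.5(2) = 86 and the supply price is 54 + 1.5(2) = 57.
Deadweight loss is the triangle between the curves from 2 to 6.8333: (1/2)(86 - 57)(6.8333 - 2) = 70.0833.

70.08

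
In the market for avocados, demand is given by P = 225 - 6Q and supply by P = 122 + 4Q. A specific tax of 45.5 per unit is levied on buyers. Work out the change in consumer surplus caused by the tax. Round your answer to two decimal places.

-219.08

Pre-tax equilibrium: 225 - 6Q = 122 + 4Q gives Q* = 10.3, P* = 163.2.
A tax on buyers shifts demand down by 45.5: (225 - 45.5) - 6Q = 122 + 4Q, so Q_t = 5.75. Buyers pay P_b = 190.5; sellers receive P_s = P_b - 45.5 = 145.
CS falls from (1/2)(10.3)(61.8) = 318.27 to (1/2)(5.75)(34.5) = 99.1875, a change of -219.0825.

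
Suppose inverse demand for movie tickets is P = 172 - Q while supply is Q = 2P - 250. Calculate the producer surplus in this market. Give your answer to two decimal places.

245.44

Rewriting supply in inverse form: P = 125 + 0.5Q.
Set 172 - Q = 125 + 0.5Q, which gives 47 = 1.5Q, so Q* = 31.3333 and P* = 172 - (31.3333) = 140.6667.
The supply curve's price intercept is 125, so PS = (1/2)(Q*)(P* - 125) = (1/2)(31.3333)(15.6667) = 245.4444.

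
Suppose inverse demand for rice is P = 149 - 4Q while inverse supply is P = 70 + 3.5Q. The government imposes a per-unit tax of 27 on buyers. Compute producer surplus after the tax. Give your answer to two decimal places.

84.12

Without the tax, 149 - 4Q = 70 + 3.5Q so Q* = 10.5333 and P* = 106.8667.
A tax on buyers shifts demand down by 27: (149 - 27) - 4Q = 70 + 3.5Q, so Q_t = 6.9333. Buyers pay P_b = 121.2667; sellers receive P_s = P_b - 27 = 94.2667.
PS = (1/2)(Q_t)(P_s - 70) = (1/2)(6.9333)(24.2667) = 84.1244.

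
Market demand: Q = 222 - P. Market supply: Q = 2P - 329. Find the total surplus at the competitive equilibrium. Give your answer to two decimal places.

Rewriting demand in inverse form: P = 222 - Q.
Rewriting supply in inverse form: P = 164.5 + 0.5Q.
Setting demand equal to supply, 57.5 = 1.5Q, so Q* = 38.3333 and P* = 183.6667.
CS = (1/2)(38.3333)(38.3333) = 734.7222 and PS = (1/2)(38.3333)(19.1667) = 367.3611, so total surplus = 1102.0833.

1102.08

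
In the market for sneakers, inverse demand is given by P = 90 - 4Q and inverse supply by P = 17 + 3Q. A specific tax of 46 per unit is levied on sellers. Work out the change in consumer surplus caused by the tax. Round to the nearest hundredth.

-187.76

Without the tax, 90 - 4Q = 17 + 3Q so Q* = 10.4286 and P* = 48.2857.
A tax on sellers shifts supply up by 46: 90 - 4Q = 17 + 3Q + 46, so Q_t = 3.8571. Buyers pay P_b = 74.5714; sellers receive P_s = P_b - 46 = 28.5714.
CS falls from (1/2)(10.4286)(41.7143) = 217.5102 to (1/2)(3.8571)(15.4286) = 29.7551, a change of -187.7551.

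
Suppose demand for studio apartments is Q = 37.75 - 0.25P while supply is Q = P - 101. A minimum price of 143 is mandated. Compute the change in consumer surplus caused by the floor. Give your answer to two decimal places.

-192.00

Rewriting demand in inverse form: P = 151 - 4Q.
Rewriting supply in inverse form: P = 101 + Q.
Without the control, 151 - 4Q = 101 + Q so Q* = 10 and P* = 111.
At the floor price 143, quantity demanded is (151 - 143)/4 = 2; demand is the short side, so Q = 2 trades at P = 143.
CS goes from (1/2)(10)(40) = 200 to 8 (computed as (151 - 143)(2) - (1/2)(4)(2)^2), a change of -192.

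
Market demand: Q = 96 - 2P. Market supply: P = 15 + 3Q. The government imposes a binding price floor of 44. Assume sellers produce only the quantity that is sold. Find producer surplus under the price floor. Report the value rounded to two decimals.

Rewriting demand in inverse form: P = 48 - 0.5Q.
Free-market equilibrium: 48 - 0.5Q = 15 + 3Q gives Q* = 9.4286, P* = 43.2857.
At the floor price 44, quantity demanded is (48 - 44)/0.5 = 8; demand is the short side, so Q = 8 trades at P = 44.
The supply price at Q = 8 is 39. PS is the trapezoid between 44 and supply over [0, 8]: (1/2)[(44 - 15) + (44 - 39)](8) = 136.

136.00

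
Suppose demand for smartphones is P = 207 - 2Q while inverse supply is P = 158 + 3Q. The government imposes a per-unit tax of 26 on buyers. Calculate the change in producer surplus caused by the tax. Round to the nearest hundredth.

Pre-tax equilibrium: 207 - 2Q = 158 + 3Q gives Q* = 9.8, P* = 187.4.
A tax on buyers shifts demand down by 26: (207 - 26) - 2Q = 158 + 3Q, so Q_t = 4.6. Buyers pay P_b = 197.8; sellers receive P_s = P_b - 26 = 171.8.
PS falls from (1/2)(9.8)(29.4) = 144.06 to (1/2)(4.6)(13.8) = 31.74, a change of -112.32.

-112.32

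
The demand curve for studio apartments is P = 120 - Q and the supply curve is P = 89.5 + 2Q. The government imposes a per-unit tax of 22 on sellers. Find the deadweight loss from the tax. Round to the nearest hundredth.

Pre-tax equilibrium: 120 - Q = 89.5 + 2Q gives Q* = 10.1667, P* = 109.8333.
A tax on sellers shifts supply up by 22: 120 - Q = 89.5 + 2Q + 22, so Q_t = 2.8333. Buyers pay P_b = 117.1667; sellers receive P_s = P_b - 22 = 95.1667.
The welfare triangle lost has base Q* - Q_t = 7.3333 and height t = 22, so DWL = (1/2)(7.3333)(22) = 80.6667.

80.67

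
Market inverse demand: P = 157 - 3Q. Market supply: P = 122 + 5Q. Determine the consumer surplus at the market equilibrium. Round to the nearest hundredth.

28.71

Setting demand equal to supply, 35 = 8Q, so Q* = 4.375 and P* = 143.875.
The demand choke price is 157, so CS = (1/2)(Q*)(157 - P*) = (1/2)(4.375)(13.125) = 28.7109.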